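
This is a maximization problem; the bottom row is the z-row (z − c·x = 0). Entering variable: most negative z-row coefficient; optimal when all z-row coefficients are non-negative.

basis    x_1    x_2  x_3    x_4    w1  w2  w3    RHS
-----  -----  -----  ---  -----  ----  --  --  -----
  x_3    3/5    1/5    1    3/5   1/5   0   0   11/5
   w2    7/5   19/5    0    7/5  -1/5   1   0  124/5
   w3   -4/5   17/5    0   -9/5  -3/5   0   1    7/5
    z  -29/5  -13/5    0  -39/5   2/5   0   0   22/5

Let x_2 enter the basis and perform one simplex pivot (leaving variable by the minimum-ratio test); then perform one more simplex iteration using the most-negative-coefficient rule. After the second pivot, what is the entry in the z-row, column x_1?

Ratio test on column x_2 — row 1: (11/5)/(1/5) = 11; row 2: (124/5)/(19/5) = 124/19; row 3: (7/5)/(17/5) = 7/17. Minimum is 7/17 at row 3 (w3 leaves); pivot element 17/5.
Divide row 3 by 17/5; eliminate column x_2 from the other rows.
Second iteration: most negative z-row entry is -156/17 in column x_4, so x_4 enters.
Ratio test on column x_4 — row 1: (36/17)/(12/17) = 3; row 2: (395/17)/(58/17) = 395/58; row 3: entry -9/17 ≤ 0. Minimum is 3 at row 1 (x_3 leaves); pivot element 12/17.
Divide row 1 by 12/17; eliminate column x_4 from the other rows.
After both pivots, the entry at the z-row, column x_1 is 2.

2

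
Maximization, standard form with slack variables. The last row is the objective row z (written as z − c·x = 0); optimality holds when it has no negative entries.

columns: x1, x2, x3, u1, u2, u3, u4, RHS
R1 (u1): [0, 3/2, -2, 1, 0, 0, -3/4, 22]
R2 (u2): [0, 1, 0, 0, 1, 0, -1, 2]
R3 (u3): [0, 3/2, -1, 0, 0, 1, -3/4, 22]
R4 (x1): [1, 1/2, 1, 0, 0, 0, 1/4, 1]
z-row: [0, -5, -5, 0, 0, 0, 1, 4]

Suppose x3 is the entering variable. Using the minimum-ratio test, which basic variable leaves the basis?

x1

Column x3 entries and ratios — u1: -2 ≤ 0, skip; u2: 0 ≤ 0, skip; u3: -1 ≤ 0, skip; x1: 1/1 = 1.
Smallest ratio is 1 in the row of x1, so x1 leaves.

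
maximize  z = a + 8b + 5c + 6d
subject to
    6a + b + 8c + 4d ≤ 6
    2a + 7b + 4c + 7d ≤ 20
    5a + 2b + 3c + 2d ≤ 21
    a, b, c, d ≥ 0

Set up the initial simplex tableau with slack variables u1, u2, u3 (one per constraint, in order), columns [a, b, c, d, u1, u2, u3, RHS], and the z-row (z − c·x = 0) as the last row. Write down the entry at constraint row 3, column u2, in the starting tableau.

Slack u2 belongs to constraint 2; its column is the unit vector e_2, so the entry in row 3 is 0.

0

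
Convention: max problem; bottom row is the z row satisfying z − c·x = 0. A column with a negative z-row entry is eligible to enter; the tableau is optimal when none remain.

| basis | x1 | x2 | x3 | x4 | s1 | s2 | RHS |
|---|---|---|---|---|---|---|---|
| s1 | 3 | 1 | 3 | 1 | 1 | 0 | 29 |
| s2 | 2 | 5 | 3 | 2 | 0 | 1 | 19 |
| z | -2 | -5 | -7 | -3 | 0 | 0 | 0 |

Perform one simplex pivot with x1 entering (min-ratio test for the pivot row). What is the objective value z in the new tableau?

19

Ratio test on column x1 — row 1: 29/3 = 29/3; row 2: 19/2 = 19/2. Minimum is 19/2 at row 2 (s2 leaves); pivot element 2.
Pivot on row 2; the z-row RHS becomes 0 − (-2)·(19/2) = 19.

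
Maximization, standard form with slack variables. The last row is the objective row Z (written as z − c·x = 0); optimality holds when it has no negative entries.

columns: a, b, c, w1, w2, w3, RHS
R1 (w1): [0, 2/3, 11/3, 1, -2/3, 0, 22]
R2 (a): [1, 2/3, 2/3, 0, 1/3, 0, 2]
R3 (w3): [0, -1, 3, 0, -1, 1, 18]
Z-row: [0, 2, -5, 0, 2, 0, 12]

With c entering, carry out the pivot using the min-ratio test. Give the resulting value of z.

27

Ratio test on column c — row 1: 22/(11/3) = 6; row 2: 2/(2/3) = 3; row 3: 18/3 = 6. Minimum is 3 at row 2 (a leaves); pivot element 2/3.
Pivot on row 2; the Z-row RHS becomes 12 − (-5)·3 = 27.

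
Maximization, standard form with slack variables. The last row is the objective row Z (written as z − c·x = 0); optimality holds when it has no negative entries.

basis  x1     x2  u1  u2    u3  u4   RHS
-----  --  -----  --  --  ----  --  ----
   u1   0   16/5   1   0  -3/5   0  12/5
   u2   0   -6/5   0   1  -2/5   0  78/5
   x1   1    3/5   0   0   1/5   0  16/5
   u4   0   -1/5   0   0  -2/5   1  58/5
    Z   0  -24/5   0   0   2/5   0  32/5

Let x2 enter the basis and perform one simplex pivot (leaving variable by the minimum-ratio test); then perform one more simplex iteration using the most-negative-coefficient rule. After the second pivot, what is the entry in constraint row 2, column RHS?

Ratio test on column x2 — row 1: (12/5)/(16/5) = 3/4; row 2: entry -6/5 ≤ 0; row 3: (16/5)/(3/5) = 16/3; row 4: entry -1/5 ≤ 0. Minimum is 3/4 at row 1 (u1 leaves); pivot element 16/5.
Divide row 1 by 16/5; eliminate column x2 from the other rows.
Second iteration: most negative Z-row entry is -1/2 in column u3, so u3 enters.
Ratio test on column u3 — row 1: entry -3/16 ≤ 0; row 2: entry -5/8 ≤ 0; row 3: (11/4)/(5/16) = 44/5; row 4: entry -7/16 ≤ 0. Minimum is 44/5 at row 3 (x1 leaves); pivot element 5/16.
Divide row 3 by 5/16; eliminate column u3 from the other rows.
After both pivots, the entry at constraint row 2, column RHS is 22.

22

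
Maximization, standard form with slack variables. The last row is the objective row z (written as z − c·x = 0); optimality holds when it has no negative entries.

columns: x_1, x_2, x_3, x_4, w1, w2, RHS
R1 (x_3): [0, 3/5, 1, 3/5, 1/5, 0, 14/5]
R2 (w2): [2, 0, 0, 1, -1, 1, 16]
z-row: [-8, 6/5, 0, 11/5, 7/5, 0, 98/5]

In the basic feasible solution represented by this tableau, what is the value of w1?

0

w1 is not in the basis, so in the current basic feasible solution w1 = 0.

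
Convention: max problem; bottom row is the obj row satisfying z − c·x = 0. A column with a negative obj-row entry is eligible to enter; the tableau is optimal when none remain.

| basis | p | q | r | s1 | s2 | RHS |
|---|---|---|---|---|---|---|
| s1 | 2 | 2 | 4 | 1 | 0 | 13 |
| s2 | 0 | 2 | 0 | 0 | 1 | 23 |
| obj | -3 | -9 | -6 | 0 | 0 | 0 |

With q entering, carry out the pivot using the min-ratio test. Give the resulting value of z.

Ratio test on column q — row 1: 13/2 = 13/2; row 2: 23/2 = 23/2. Minimum is 13/2 at row 1 (s1 leaves); pivot element 2.
Pivot on row 1; the obj-row RHS becomes 0 − (-9)·(13/2) = 117/2.

117/2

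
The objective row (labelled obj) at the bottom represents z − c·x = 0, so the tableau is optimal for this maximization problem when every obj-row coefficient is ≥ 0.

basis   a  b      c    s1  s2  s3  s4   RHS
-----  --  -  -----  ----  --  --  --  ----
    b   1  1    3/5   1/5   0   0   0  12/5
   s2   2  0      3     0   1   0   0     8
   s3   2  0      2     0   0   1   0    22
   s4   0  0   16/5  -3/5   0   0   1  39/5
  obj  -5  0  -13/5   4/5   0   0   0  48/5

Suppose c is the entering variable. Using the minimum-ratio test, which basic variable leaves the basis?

s4

Column c entries and ratios — b: (12/5)/(3/5) = 4; s2: 8/3 = 8/3; s3: 22/2 = 11; s4: (39/5)/(16/5) = 39/16.
Smallest ratio is 39/16 in the row of s4, so s4 leaves.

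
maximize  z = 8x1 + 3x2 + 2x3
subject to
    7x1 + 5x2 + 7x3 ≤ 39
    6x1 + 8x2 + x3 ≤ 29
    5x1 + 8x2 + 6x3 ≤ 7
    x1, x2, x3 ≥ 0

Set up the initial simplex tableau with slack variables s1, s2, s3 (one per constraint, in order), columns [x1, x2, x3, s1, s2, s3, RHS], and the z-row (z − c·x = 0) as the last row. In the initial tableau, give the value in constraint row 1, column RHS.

39

The RHS of constraint 1 is b_1 = 39.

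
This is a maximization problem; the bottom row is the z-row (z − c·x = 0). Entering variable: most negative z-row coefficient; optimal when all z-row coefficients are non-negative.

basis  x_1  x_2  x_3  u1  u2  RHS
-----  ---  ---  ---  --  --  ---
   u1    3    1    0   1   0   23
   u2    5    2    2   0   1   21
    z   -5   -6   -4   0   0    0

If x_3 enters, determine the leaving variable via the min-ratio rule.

u2

Column x_3 entries and ratios — u1: 0 ≤ 0, skip; u2: 21/2 = 21/2.
Smallest ratio is 21/2 in the row of u2, so u2 leaves.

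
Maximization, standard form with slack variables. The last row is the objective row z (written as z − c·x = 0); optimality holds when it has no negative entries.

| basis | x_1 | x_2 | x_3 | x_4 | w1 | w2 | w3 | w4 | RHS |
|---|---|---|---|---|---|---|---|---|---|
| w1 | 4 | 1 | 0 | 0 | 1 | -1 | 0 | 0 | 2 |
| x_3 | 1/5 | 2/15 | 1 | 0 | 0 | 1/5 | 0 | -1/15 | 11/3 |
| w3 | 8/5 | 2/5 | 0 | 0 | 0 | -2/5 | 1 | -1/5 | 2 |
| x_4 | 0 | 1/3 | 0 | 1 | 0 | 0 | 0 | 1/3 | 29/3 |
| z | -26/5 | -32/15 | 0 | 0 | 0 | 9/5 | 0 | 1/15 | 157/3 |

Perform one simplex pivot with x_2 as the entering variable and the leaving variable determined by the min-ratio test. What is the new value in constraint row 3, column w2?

Ratio test on column x_2 — row 1: 2/1 = 2; row 2: (11/3)/(2/15) = 55/2; row 3: 2/(2/5) = 5; row 4: (29/3)/(1/3) = 29. Minimum is 2 at row 1 (w1 leaves); pivot element 1.
Divide row 1 by 1; eliminate column x_2 from the other rows.
Row 3 update in column w2: -2/5 − (2/5)·(-1) = 0.

0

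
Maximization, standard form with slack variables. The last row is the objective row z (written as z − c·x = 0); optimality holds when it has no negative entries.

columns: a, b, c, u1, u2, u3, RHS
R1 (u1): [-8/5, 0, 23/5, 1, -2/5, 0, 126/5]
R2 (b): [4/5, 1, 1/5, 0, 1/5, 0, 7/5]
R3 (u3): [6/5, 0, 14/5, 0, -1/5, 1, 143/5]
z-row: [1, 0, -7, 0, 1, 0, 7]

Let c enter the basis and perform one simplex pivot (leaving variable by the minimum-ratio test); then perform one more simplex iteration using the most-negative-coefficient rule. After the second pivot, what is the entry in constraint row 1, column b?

2/5

Ratio test on column c — row 1: (126/5)/(23/5) = 126/23; row 2: (7/5)/(1/5) = 7; row 3: (143/5)/(14/5) = 143/14. Minimum is 126/23 at row 1 (u1 leaves); pivot element 23/5.
Divide row 1 by 23/5; eliminate column c from the other rows.
Second iteration: most negative z-row entry is -33/23 in column a, so a enters.
Ratio test on column a — row 1: entry -8/23 ≤ 0; row 2: (7/23)/(20/23) = 7/20; row 3: (305/23)/(50/23) = 61/10. Minimum is 7/20 at row 2 (b leaves); pivot element 20/23.
Divide row 2 by 20/23; eliminate column a from the other rows.
After both pivots, the entry at constraint row 1, column b is 2/5.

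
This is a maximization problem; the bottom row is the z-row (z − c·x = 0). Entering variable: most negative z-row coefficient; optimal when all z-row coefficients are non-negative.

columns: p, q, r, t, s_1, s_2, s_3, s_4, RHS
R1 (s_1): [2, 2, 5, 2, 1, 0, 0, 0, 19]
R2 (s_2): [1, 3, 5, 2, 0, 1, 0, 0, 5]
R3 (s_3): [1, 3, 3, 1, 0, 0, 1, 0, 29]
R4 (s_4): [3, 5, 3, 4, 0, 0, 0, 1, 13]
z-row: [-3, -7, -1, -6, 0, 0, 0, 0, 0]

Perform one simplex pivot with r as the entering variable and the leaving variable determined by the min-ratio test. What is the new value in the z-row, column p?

Ratio test on column r — row 1: 19/5 = 19/5; row 2: 5/5 = 1; row 3: 29/3 = 29/3; row 4: 13/3 = 13/3. Minimum is 1 at row 2 (s_2 leaves); pivot element 5.
Divide row 2 by 5; eliminate column r from the other rows.
z-row update in column p: -3 − (-1)·(1/5) = -14/5.

-14/5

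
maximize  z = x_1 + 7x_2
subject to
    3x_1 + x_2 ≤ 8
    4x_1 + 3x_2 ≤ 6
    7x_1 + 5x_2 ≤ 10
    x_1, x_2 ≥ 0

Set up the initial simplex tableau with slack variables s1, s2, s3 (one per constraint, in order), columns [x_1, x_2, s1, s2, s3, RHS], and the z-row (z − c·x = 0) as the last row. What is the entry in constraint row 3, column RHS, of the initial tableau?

The RHS of constraint 3 is b_3 = 10.

10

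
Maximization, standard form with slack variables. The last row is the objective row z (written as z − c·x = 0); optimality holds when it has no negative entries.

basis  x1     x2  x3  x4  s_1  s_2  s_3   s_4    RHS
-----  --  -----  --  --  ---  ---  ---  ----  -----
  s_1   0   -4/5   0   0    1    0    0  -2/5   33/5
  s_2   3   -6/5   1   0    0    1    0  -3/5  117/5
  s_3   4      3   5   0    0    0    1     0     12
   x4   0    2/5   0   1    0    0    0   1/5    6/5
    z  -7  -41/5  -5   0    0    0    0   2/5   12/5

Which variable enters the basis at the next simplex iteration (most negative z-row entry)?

x2

Negative z-row entries: x1: -7, x2: -41/5, x3: -5.
The most negative is -41/5 in column x2, so x2 enters.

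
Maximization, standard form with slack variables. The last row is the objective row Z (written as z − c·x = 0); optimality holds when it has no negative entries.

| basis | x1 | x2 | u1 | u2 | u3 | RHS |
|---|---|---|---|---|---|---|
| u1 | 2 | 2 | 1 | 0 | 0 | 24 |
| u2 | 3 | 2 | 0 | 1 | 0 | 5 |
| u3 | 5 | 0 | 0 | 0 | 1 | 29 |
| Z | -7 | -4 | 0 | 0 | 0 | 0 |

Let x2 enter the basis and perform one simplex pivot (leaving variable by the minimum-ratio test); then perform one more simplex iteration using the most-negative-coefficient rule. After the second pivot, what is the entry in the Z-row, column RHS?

Ratio test on column x2 — row 1: 24/2 = 12; row 2: 5/2 = 5/2; row 3: entry 0 ≤ 0. Minimum is 5/2 at row 2 (u2 leaves); pivot element 2.
Divide row 2 by 2; eliminate column x2 from the other rows.
Second iteration: most negative Z-row entry is -1 in column x1, so x1 enters.
Ratio test on column x1 — row 1: entry -1 ≤ 0; row 2: (5/2)/(3/2) = 5/3; row 3: 29/5 = 29/5. Minimum is 5/3 at row 2 (x2 leaves); pivot element 3/2.
Divide row 2 by 3/2; eliminate column x1 from the other rows.
After both pivots, the entry at the Z-row, column RHS is 35/3.

35/3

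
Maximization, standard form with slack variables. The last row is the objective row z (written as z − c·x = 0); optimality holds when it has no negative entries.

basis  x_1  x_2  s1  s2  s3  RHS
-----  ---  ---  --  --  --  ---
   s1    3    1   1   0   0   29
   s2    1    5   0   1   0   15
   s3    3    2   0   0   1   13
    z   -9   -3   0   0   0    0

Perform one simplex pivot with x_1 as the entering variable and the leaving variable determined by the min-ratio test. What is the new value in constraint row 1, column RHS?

Ratio test on column x_1 — row 1: 29/3 = 29/3; row 2: 15/1 = 15; row 3: 13/3 = 13/3. Minimum is 13/3 at row 3 (s3 leaves); pivot element 3.
Divide row 3 by 3; eliminate column x_1 from the other rows.
Row 1 update in column RHS: 29 − 3·(13/3) = 16.

16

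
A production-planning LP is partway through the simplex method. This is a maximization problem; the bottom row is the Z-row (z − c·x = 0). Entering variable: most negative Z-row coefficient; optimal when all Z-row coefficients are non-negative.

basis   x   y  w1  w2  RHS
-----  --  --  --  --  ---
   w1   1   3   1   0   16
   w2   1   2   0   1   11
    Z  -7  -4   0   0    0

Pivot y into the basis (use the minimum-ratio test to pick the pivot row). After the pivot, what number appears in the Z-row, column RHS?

Ratio test on column y — row 1: 16/3 = 16/3; row 2: 11/2 = 11/2. Minimum is 16/3 at row 1 (w1 leaves); pivot element 3.
Divide row 1 by 3; eliminate column y from the other rows.
Z-row update in column RHS: 0 − (-4)·(16/3) = 64/3.

64/3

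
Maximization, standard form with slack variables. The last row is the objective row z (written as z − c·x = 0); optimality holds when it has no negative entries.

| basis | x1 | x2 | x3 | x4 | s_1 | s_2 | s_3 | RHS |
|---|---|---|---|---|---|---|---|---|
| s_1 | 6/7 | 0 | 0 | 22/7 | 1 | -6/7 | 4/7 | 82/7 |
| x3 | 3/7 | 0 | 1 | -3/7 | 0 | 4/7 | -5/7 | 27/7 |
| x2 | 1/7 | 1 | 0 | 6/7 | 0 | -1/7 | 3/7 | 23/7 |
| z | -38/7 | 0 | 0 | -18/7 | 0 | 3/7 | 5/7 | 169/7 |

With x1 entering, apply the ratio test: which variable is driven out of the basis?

x3

Column x1 entries and ratios — s_1: (82/7)/(6/7) = 41/3; x3: (27/7)/(3/7) = 9; x2: (23/7)/(1/7) = 23.
Smallest ratio is 9 in the row of x3, so x3 leaves.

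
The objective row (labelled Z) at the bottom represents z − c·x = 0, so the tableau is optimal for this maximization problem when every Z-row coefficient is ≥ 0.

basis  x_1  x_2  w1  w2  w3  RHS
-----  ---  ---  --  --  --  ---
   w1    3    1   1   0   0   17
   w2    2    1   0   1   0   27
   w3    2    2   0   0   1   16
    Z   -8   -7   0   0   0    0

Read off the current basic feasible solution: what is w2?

w2 is basic (row 2); its value is the RHS of that row, 27.

27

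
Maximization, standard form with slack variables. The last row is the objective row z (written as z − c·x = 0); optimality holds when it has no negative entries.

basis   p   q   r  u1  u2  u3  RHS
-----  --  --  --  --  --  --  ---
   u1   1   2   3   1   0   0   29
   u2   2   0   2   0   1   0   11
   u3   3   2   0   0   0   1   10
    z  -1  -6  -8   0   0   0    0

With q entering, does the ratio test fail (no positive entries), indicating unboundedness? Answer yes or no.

Column q has positive entries in row(s) 1, 3, so the ratio test bounds it — not unbounded.

no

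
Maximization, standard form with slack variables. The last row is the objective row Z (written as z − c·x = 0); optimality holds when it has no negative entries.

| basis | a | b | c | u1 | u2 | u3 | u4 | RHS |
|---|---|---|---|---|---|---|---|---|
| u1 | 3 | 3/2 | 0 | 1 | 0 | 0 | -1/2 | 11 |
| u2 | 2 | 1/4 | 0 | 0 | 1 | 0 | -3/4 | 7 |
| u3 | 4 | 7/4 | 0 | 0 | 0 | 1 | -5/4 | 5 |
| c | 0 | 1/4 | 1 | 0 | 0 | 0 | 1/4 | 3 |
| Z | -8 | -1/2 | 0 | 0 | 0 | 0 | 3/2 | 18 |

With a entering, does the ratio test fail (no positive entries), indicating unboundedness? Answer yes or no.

Column a has positive entries in row(s) 1, 2, 3, so the ratio test bounds it — not unbounded.

no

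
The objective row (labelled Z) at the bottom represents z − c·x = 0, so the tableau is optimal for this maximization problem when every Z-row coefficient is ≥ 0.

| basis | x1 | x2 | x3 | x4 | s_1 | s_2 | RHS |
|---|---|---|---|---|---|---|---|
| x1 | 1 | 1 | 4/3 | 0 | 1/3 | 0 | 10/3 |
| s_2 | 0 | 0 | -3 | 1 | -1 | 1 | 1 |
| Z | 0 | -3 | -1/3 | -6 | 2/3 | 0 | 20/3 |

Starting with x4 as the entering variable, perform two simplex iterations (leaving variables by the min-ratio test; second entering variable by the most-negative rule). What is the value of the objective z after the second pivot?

Ratio test on column x4 — row 1: entry 0 ≤ 0; row 2: 1/1 = 1. Minimum is 1 at row 2 (s_2 leaves); pivot element 1.
Pivot on row 2; the Z-row RHS becomes 20/3 − (-6)·1 = 38/3.
Next entering variable (most negative Z-row entry -55/3): x3.
Ratio test on column x3 — row 1: (10/3)/(4/3) = 5/2; row 2: entry -3 ≤ 0. Minimum is 5/2 at row 1 (x1 leaves); pivot element 4/3.
After the second pivot the Z-row RHS is 38/3 − (-55/3)·(5/2) = 117/2.

117/2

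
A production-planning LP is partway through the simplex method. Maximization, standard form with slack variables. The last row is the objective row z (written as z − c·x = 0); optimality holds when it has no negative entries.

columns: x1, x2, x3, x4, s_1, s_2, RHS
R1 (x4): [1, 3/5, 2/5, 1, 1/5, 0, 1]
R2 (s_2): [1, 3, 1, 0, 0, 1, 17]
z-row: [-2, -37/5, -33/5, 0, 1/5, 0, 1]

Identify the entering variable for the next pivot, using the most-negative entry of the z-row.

x2

Negative z-row entries: x1: -2, x2: -37/5, x3: -33/5.
The most negative is -37/5 in column x2, so x2 enters.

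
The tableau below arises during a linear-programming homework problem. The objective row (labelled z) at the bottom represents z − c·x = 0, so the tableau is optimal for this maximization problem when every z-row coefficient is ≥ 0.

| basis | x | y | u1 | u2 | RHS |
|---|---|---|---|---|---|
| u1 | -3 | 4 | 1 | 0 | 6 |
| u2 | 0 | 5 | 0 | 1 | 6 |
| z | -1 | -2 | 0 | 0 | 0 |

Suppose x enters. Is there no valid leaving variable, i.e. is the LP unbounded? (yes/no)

yes

Every constraint-row entry in column x is ≤ 0, so increasing x is unbounded.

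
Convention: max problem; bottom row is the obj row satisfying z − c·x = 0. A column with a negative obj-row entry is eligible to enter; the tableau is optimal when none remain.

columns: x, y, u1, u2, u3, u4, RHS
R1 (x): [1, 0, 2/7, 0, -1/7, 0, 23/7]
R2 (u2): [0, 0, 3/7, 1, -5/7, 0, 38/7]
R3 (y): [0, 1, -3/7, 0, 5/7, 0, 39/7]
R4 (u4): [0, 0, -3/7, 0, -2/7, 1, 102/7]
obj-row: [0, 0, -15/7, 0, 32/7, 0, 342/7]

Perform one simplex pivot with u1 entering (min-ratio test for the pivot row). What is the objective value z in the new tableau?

147/2

Ratio test on column u1 — row 1: (23/7)/(2/7) = 23/2; row 2: (38/7)/(3/7) = 38/3; row 3: entry -3/7 ≤ 0; row 4: entry -3/7 ≤ 0. Minimum is 23/2 at row 1 (x leaves); pivot element 2/7.
Pivot on row 1; the obj-row RHS becomes 342/7 − (-15/7)·(23/2) = 147/2.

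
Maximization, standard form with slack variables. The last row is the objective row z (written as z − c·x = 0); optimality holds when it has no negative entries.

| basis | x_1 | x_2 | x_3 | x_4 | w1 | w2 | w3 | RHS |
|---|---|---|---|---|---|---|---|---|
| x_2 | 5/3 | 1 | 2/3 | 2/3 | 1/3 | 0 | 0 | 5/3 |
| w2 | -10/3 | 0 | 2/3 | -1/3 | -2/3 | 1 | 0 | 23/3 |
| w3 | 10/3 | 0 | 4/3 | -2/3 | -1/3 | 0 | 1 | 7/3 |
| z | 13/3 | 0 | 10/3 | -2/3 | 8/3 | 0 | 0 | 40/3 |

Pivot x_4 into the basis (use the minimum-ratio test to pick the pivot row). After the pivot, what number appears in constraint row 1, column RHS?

Ratio test on column x_4 — row 1: (5/3)/(2/3) = 5/2; row 2: entry -1/3 ≤ 0; row 3: entry -2/3 ≤ 0. Minimum is 5/2 at row 1 (x_2 leaves); pivot element 2/3.
Divide row 1 by 2/3; eliminate column x_4 from the other rows.
In the new row 1, the RHS entry is the old entry divided by the pivot: (5/3)/(2/3) = 5/2.

5/2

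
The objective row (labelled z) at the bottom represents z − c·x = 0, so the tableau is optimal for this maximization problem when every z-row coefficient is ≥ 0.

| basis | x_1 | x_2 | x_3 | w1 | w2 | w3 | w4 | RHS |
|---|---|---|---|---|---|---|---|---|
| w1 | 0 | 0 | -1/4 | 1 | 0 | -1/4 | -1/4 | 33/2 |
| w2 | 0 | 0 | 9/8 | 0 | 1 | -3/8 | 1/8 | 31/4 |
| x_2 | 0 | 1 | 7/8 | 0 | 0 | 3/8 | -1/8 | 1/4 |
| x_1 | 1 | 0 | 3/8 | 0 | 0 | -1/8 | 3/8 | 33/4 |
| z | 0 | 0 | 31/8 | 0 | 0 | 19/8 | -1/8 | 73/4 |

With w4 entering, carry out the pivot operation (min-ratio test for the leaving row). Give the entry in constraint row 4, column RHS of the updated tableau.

22

Ratio test on column w4 — row 1: entry -1/4 ≤ 0; row 2: (31/4)/(1/8) = 62; row 3: entry -1/8 ≤ 0; row 4: (33/4)/(3/8) = 22. Minimum is 22 at row 4 (x_1 leaves); pivot element 3/8.
Divide row 4 by 3/8; eliminate column w4 from the other rows.
In the new row 4, the RHS entry is the old entry divided by the pivot: (33/4)/(3/8) = 22.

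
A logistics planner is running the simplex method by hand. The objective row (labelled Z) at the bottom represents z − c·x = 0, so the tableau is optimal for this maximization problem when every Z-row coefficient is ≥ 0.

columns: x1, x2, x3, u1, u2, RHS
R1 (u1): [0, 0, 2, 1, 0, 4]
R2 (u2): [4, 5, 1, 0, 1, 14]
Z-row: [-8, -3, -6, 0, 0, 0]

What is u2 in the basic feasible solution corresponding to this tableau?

14

u2 is basic (row 2); its value is the RHS of that row, 14.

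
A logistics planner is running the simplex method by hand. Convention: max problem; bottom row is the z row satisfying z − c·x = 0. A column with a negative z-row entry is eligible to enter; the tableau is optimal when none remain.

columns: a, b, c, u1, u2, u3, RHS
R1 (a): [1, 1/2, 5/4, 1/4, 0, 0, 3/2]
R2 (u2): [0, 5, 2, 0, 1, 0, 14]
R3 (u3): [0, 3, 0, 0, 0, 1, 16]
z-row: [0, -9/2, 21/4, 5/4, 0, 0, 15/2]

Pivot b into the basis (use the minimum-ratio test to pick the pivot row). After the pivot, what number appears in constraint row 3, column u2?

-3/5

Ratio test on column b — row 1: (3/2)/(1/2) = 3; row 2: 14/5 = 14/5; row 3: 16/3 = 16/3. Minimum is 14/5 at row 2 (u2 leaves); pivot element 5.
Divide row 2 by 5; eliminate column b from the other rows.
Row 3 update in column u2: 0 − 3·(1/5) = -3/5.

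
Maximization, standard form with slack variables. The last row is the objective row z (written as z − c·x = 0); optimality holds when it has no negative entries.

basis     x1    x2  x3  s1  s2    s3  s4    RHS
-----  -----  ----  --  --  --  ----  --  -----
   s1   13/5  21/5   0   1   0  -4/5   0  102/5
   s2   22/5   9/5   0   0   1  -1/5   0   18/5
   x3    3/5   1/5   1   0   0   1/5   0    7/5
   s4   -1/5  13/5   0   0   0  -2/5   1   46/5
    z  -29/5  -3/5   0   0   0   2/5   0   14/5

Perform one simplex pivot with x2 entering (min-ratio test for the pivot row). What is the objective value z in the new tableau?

Ratio test on column x2 — row 1: (102/5)/(21/5) = 34/7; row 2: (18/5)/(9/5) = 2; row 3: (7/5)/(1/5) = 7; row 4: (46/5)/(13/5) = 46/13. Minimum is 2 at row 2 (s2 leaves); pivot element 9/5.
Pivot on row 2; the z-row RHS becomes 14/5 − (-3/5)·2 = 4.

4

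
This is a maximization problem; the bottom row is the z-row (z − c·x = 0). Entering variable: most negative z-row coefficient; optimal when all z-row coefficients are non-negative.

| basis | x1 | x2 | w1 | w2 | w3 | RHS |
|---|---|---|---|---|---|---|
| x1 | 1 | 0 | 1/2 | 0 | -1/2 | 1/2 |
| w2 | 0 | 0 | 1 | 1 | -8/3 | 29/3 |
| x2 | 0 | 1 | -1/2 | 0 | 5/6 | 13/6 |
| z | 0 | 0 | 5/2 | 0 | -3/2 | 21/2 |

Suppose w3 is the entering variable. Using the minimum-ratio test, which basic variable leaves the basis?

x2

Column w3 entries and ratios — x1: -1/2 ≤ 0, skip; w2: -8/3 ≤ 0, skip; x2: (13/6)/(5/6) = 13/5.
Smallest ratio is 13/5 in the row of x2, so x2 leaves.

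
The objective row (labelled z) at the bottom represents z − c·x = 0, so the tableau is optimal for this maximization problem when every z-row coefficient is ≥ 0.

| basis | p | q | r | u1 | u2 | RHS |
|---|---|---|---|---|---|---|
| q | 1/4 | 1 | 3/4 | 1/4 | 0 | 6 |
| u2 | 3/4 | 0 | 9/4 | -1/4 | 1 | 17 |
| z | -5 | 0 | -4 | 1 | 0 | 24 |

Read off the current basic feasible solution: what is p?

0

p is not in the basis, so in the current basic feasible solution p = 0.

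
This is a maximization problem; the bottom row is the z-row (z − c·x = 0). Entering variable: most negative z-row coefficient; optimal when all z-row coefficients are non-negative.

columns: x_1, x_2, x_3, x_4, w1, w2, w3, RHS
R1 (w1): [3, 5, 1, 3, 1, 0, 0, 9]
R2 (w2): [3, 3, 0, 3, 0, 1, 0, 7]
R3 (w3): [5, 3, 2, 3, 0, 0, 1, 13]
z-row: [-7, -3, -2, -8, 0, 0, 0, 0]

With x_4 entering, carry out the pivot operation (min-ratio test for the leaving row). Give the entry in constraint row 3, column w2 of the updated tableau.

Ratio test on column x_4 — row 1: 9/3 = 3; row 2: 7/3 = 7/3; row 3: 13/3 = 13/3. Minimum is 7/3 at row 2 (w2 leaves); pivot element 3.
Divide row 2 by 3; eliminate column x_4 from the other rows.
Row 3 update in column w2: 0 − 3·(1/3) = -1.

-1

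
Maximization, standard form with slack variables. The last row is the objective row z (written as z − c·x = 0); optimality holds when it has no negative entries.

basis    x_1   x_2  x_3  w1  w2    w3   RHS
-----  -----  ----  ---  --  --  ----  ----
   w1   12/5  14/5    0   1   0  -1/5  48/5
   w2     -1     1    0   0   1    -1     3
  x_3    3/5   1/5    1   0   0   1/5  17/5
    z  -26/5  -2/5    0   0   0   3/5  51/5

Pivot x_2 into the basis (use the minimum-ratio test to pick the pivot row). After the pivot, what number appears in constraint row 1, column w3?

Ratio test on column x_2 — row 1: (48/5)/(14/5) = 24/7; row 2: 3/1 = 3; row 3: (17/5)/(1/5) = 17. Minimum is 3 at row 2 (w2 leaves); pivot element 1.
Divide row 2 by 1; eliminate column x_2 from the other rows.
Row 1 update in column w3: -1/5 − (14/5)·(-1) = 13/5.

13/5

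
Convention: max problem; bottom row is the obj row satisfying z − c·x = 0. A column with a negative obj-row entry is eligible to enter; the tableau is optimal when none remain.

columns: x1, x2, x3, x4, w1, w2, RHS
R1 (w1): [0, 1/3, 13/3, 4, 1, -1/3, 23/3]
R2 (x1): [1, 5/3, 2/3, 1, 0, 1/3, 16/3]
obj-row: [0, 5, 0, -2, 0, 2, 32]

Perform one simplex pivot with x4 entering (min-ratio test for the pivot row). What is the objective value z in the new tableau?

Ratio test on column x4 — row 1: (23/3)/4 = 23/12; row 2: (16/3)/1 = 16/3. Minimum is 23/12 at row 1 (w1 leaves); pivot element 4.
Pivot on row 1; the obj-row RHS becomes 32 − (-2)·(23/12) = 215/6.

215/6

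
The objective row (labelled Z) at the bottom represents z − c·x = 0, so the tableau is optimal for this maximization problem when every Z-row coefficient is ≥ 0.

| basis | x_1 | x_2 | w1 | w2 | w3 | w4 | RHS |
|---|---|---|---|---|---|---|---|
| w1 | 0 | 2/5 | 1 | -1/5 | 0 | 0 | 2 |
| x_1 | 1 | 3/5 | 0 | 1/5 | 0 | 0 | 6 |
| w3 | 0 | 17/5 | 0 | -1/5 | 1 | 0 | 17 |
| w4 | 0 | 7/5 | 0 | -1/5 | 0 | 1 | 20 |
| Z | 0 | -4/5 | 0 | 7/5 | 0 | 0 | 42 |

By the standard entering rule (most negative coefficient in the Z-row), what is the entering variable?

x_2

Negative Z-row entries: x_2: -4/5.
The most negative is -4/5 in column x_2, so x_2 enters.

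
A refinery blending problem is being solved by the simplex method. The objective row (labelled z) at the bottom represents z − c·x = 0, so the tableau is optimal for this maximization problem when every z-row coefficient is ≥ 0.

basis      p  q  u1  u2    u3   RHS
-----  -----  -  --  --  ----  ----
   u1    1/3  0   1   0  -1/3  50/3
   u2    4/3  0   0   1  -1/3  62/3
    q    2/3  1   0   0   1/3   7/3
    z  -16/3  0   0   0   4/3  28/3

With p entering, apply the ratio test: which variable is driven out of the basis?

q

Column p entries and ratios — u1: (50/3)/(1/3) = 50; u2: (62/3)/(4/3) = 31/2; q: (7/3)/(2/3) = 7/2.
Smallest ratio is 7/2 in the row of q, so q leaves.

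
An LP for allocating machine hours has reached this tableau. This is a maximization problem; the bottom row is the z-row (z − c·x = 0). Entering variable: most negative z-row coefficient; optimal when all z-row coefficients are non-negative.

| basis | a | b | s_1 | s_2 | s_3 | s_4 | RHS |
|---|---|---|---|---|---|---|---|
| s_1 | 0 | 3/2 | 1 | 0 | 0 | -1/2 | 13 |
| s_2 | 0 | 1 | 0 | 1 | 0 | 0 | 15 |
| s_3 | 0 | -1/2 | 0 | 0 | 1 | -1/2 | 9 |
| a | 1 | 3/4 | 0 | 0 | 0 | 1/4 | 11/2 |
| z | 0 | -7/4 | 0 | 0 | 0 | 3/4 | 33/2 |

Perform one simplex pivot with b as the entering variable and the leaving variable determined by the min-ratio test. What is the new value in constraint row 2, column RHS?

Ratio test on column b — row 1: 13/(3/2) = 26/3; row 2: 15/1 = 15; row 3: entry -1/2 ≤ 0; row 4: (11/2)/(3/4) = 22/3. Minimum is 22/3 at row 4 (a leaves); pivot element 3/4.
Divide row 4 by 3/4; eliminate column b from the other rows.
Row 2 update in column RHS: 15 − 1·(22/3) = 23/3.

23/3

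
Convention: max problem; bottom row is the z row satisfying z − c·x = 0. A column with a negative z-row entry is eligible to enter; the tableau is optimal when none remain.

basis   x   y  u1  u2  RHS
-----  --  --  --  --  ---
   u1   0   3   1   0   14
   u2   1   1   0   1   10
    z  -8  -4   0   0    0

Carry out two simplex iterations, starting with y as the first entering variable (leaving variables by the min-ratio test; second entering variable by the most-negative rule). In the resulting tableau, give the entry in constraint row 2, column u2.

Ratio test on column y — row 1: 14/3 = 14/3; row 2: 10/1 = 10. Minimum is 14/3 at row 1 (u1 leaves); pivot element 3.
Divide row 1 by 3; eliminate column y from the other rows.
Second iteration: most negative z-row entry is -8 in column x, so x enters.
Ratio test on column x — row 1: entry 0 ≤ 0; row 2: (16/3)/1 = 16/3. Minimum is 16/3 at row 2 (u2 leaves); pivot element 1.
Divide row 2 by 1; eliminate column x from the other rows.
After both pivots, the entry at constraint row 2, column u2 is 1.

1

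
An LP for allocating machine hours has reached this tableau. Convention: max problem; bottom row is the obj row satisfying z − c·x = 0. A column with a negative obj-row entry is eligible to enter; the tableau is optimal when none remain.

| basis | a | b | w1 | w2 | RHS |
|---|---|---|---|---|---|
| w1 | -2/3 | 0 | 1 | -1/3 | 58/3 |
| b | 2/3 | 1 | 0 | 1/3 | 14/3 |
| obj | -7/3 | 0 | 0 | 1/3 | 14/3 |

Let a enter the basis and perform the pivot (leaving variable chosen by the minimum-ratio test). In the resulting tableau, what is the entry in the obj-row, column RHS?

21

Ratio test on column a — row 1: entry -2/3 ≤ 0; row 2: (14/3)/(2/3) = 7. Minimum is 7 at row 2 (b leaves); pivot element 2/3.
Divide row 2 by 2/3; eliminate column a from the other rows.
obj-row update in column RHS: 14/3 − (-7/3)·7 = 21.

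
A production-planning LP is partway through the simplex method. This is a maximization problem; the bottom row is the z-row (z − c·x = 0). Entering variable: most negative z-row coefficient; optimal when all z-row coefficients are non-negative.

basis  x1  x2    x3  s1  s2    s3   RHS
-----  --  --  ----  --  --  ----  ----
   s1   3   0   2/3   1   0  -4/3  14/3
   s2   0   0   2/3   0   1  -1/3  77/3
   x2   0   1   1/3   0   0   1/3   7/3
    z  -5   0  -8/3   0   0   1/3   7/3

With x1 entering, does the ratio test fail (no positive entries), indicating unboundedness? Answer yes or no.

no

Column x1 has positive entries in row(s) 1, so the ratio test bounds it — not unbounded.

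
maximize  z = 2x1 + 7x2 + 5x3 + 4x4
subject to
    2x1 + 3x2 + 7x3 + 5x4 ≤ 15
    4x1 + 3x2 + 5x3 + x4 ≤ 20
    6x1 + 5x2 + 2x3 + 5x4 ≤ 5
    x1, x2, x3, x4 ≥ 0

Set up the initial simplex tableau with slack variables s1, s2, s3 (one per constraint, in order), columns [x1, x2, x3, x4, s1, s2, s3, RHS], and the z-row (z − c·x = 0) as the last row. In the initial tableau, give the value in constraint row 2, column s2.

Slack s2 belongs to constraint 2; its column is the unit vector e_2, so the entry in row 2 is 1.

1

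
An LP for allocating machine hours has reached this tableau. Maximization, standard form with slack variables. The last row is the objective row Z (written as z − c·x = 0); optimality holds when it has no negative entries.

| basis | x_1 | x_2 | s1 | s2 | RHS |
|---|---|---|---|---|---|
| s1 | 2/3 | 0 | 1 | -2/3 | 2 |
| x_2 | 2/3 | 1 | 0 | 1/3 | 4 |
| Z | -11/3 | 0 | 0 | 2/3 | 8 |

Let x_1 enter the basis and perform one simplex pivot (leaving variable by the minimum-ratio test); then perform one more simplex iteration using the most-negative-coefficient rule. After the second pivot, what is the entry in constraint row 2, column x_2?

1

Ratio test on column x_1 — row 1: 2/(2/3) = 3; row 2: 4/(2/3) = 6. Minimum is 3 at row 1 (s1 leaves); pivot element 2/3.
Divide row 1 by 2/3; eliminate column x_1 from the other rows.
Second iteration: most negative Z-row entry is -3 in column s2, so s2 enters.
Ratio test on column s2 — row 1: entry -1 ≤ 0; row 2: 2/1 = 2. Minimum is 2 at row 2 (x_2 leaves); pivot element 1.
Divide row 2 by 1; eliminate column s2 from the other rows.
After both pivots, the entry at constraint row 2, column x_2 is 1.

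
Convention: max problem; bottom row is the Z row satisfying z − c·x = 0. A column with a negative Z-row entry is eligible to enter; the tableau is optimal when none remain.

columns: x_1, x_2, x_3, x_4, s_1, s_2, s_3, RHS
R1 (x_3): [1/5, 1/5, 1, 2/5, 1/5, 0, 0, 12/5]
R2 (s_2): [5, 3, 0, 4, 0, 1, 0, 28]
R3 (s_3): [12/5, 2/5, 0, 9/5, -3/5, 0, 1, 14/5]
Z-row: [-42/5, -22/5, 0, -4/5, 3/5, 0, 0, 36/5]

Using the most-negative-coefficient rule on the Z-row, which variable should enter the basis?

x_1

Negative Z-row entries: x_1: -42/5, x_2: -22/5, x_4: -4/5.
The most negative is -42/5 in column x_1, so x_1 enters.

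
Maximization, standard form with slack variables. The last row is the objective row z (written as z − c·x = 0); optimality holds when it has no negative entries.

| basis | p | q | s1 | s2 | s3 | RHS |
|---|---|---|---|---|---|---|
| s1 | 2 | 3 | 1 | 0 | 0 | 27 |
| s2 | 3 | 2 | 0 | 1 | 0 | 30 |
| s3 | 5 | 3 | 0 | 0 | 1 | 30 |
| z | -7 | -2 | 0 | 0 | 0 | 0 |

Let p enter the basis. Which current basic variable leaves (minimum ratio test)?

s3

Column p entries and ratios — s1: 27/2 = 27/2; s2: 30/3 = 10; s3: 30/5 = 6.
Smallest ratio is 6 in the row of s3, so s3 leaves.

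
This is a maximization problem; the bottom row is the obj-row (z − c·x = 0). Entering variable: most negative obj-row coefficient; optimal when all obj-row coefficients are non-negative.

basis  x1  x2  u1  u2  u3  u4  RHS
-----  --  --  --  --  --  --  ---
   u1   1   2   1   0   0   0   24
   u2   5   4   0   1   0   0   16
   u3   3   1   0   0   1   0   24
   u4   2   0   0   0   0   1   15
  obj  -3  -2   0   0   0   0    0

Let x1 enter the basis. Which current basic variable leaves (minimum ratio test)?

u2

Column x1 entries and ratios — u1: 24/1 = 24; u2: 16/5 = 16/5; u3: 24/3 = 8; u4: 15/2 = 15/2.
Smallest ratio is 16/5 in the row of u2, so u2 leaves.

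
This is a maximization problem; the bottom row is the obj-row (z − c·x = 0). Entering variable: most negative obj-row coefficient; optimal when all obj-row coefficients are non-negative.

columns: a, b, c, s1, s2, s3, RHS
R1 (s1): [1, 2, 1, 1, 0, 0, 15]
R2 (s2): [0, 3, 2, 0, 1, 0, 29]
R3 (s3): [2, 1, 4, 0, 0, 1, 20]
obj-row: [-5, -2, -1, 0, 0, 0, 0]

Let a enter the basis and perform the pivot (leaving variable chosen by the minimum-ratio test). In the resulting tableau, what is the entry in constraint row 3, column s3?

1/2

Ratio test on column a — row 1: 15/1 = 15; row 2: entry 0 ≤ 0; row 3: 20/2 = 10. Minimum is 10 at row 3 (s3 leaves); pivot element 2.
Divide row 3 by 2; eliminate column a from the other rows.
In the new row 3, the s3 entry is the old entry divided by the pivot: 1/2 = 1/2.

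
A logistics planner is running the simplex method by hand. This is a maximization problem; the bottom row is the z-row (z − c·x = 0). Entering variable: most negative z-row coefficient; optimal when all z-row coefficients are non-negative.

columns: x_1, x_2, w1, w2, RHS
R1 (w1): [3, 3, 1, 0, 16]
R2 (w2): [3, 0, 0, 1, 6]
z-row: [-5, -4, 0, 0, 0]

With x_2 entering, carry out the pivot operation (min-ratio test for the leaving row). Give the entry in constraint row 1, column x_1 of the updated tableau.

Ratio test on column x_2 — row 1: 16/3 = 16/3; row 2: entry 0 ≤ 0. Minimum is 16/3 at row 1 (w1 leaves); pivot element 3.
Divide row 1 by 3; eliminate column x_2 from the other rows.
In the new row 1, the x_1 entry is the old entry divided by the pivot: 3/3 = 1.

1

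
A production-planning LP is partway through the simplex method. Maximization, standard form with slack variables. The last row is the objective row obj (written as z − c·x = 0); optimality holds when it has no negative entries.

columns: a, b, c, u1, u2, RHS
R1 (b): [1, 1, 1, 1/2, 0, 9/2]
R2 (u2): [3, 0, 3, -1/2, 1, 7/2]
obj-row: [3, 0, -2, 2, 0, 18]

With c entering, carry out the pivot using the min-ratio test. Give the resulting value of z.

Ratio test on column c — row 1: (9/2)/1 = 9/2; row 2: (7/2)/3 = 7/6. Minimum is 7/6 at row 2 (u2 leaves); pivot element 3.
Pivot on row 2; the obj-row RHS becomes 18 − (-2)·(7/6) = 61/3.

61/3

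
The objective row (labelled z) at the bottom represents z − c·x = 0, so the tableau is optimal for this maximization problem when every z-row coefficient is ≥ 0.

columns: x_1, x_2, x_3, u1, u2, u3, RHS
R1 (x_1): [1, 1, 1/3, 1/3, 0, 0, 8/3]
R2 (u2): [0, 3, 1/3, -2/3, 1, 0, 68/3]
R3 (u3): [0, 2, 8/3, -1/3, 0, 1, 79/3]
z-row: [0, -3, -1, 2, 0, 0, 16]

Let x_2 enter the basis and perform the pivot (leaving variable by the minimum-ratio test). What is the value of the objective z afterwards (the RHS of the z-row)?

24

Ratio test on column x_2 — row 1: (8/3)/1 = 8/3; row 2: (68/3)/3 = 68/9; row 3: (79/3)/2 = 79/6. Minimum is 8/3 at row 1 (x_1 leaves); pivot element 1.
Pivot on row 1; the z-row RHS becomes 16 − (-3)·(8/3) = 24.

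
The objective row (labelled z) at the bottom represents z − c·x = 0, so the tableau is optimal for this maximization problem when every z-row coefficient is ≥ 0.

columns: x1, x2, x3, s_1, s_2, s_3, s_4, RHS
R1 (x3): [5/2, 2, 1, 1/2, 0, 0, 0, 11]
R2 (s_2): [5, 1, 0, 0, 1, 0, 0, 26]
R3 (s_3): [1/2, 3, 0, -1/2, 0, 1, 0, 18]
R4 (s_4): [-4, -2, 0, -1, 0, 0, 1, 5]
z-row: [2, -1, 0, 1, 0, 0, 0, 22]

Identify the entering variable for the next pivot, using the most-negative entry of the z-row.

x2

Negative z-row entries: x2: -1.
The most negative is -1 in column x2, so x2 enters.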